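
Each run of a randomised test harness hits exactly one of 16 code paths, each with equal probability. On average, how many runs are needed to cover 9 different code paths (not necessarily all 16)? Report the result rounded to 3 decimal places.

12.606

Going from k to k+1 distinct takes a geometric number of runs with mean 16/(16-k).
Sum over k = 0,...,8: E = 16/16 + 16/15 + 16/14 + ... + 16/9 + 16/8 = 12.6059.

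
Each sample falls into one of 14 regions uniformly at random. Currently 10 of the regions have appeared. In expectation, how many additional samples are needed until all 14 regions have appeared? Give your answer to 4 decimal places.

From k distinct to k+1 distinct takes on average 14/(14-k) samples.
Sum over k = 10,...,13: E = 14/4 + 14/3 + 14/2 + 14/1 = 29.16667.

29.1667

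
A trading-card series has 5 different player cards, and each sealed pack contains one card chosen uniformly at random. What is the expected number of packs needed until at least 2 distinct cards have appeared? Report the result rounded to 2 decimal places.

Going from k to k+1 distinct takes a geometric number of packs with mean 5/(5-k).
Sum over k = 0,...,1: E = 5/5 + 5/4 = 2.250.

2.25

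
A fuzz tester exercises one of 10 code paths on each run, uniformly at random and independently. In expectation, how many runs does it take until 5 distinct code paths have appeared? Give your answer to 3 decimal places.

6.456

With k distinct code paths already seen, the next new one arrives after an expected 10/(10-k) runs.
Sum over k = 0,...,4: E = 10/10 + 10/9 + 10/8 + 10/7 + 10/6 = 6.4563.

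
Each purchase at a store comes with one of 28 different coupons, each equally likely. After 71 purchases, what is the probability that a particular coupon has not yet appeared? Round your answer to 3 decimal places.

0.076

On each purchase the fixed coupon fails to appear with probability 27/28.
P(still missing after 71) = (27/28)^71 = 0.0756.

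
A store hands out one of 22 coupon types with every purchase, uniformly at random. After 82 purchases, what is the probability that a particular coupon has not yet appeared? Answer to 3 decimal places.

On each purchase the fixed coupon fails to appear with probability 21/22.
P(still missing after 82) = (21/22)^82 = 0.0220.

0.022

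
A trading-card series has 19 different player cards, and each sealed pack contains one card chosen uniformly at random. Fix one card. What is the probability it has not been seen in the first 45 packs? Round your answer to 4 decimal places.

Each pack misses the fixed card with probability (19-1)/19 = 18/19, independently.
P(still missing after 45) = (18/19)^45 = 0.08777.

0.0878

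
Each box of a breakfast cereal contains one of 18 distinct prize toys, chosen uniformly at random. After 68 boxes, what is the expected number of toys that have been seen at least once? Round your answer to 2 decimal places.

17.63

For each toy, P(seen in 68 boxes) = 1 - (17/18)^68 = 0.979.
By linearity of expectation, E[distinct seen] = 18·(1 - (17/18)^68) = 17.631.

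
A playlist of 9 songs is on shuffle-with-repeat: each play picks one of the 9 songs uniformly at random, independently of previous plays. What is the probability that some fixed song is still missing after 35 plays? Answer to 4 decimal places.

0.0162

Each play misses the fixed song with probability (9-1)/9 = 8/9, independently.
P(still missing after 35) = (8/9)^35 = 0.01621.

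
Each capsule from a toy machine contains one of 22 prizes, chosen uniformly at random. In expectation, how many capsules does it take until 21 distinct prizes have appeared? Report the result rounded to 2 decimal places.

Going from k to k+1 distinct takes a geometric number of capsules with mean 22/(22-k).
Sum over k = 0,...,20: E = 22/22 + 22/21 + 22/20 + ... + 22/3 + 22/2 = 59.198.

59.20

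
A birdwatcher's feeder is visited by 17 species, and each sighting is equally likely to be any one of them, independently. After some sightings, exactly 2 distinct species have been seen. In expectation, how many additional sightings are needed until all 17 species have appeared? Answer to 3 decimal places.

From k distinct to k+1 distinct takes on average 17/(17-k) sightings.
Sum over k = 2,...,16: E = 17/15 + 17/14 + 17/13 + ... + 17/2 + 17/1 = 56.4099.

56.410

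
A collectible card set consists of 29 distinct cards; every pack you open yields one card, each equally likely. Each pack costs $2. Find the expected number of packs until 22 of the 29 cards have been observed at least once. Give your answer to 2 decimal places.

39.70

With k distinct cards already seen, the next new one arrives after an expected 29/(29-k) packs.
Sum over k = 0,...,21: E = 29/29 + 29/28 + 29/27 + ... + 29/9 + 29/8 = 39.695.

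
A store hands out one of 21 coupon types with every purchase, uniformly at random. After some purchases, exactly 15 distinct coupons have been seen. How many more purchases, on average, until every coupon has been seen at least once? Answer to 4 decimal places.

With k distinct coupons already seen, the next new one takes an expected 21/(21-k) purchases.
Sum over k = 15,...,20: E = 21/6 + 21/5 + 21/4 + 21/3 + 21/2 + 21/1 = 51.45000.

51.4500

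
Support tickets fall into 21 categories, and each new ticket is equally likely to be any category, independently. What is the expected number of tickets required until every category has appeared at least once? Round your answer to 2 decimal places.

76.55

After k distinct categories have appeared, the next ticket gives a new one with probability (21-k)/21, so the expected wait for the (k+1)-th is 21/(21-k).
E[T] = 21/21 + 21/20 + 21/19 + ... + 21/2 + 21/1 = 21·H_{21}.
H_{21} = 3.645, so E[T] = 76.553.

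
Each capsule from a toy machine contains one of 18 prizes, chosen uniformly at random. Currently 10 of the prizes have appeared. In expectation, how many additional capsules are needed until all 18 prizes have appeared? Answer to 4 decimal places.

48.9214

The wait to go from k to k+1 distinct prizes is geometric with mean 18/(18-k).
Sum over k = 10,...,17: E = 18/8 + 18/7 + 18/6 + ... + 18/2 + 18/1 = 48.92143.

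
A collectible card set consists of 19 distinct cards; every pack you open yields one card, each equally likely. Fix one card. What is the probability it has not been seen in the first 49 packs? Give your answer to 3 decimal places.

On each pack the fixed card fails to appear with probability 18/19.
P(still missing after 49) = (18/19)^49 = 0.0707.

0.071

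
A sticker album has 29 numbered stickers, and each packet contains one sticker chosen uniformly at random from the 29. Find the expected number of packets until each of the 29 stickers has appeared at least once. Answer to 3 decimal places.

Split into phases: going from k distinct to k+1 distinct takes on average 29/(29-k) packets.
E[T] = 29/29 + 29/28 + 29/27 + ... + 29/2 + 29/1 = 29·H_{29}.
H_{29} = 3.9617, so E[T] = 114.8880.

114.888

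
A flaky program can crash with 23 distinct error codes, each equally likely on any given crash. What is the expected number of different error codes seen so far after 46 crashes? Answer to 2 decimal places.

For each error code, P(seen in 46 crashes) = 1 - (22/23)^46 = 0.871.
By linearity of expectation, E[distinct seen] = 23·(1 - (22/23)^46) = 20.024.

20.02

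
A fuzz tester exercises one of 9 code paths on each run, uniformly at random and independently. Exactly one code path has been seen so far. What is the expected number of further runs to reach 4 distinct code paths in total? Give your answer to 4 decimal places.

The wait to go from k to k+1 distinct code paths is geometric with mean 9/(9-k).
Sum over k = 1,...,3: E = 9/8 + 9/7 + 9/6 = 3.91071.

3.9107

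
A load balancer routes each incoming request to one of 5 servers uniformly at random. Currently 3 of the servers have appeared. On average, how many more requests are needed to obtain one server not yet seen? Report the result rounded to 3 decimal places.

2.500

Each request yields a new server with probability (5-3)/5 = 2/5, so the wait is geometric with mean 5/2.
E = 5/2 = 2.5000.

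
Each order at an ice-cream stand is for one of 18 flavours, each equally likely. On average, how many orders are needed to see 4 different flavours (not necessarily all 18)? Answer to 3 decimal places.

With k distinct flavours already seen, the next new one arrives after an expected 18/(18-k) orders.
Sum over k = 0,...,3: E = 18/18 + 18/17 + 18/16 + 18/15 = 4.3838.

4.384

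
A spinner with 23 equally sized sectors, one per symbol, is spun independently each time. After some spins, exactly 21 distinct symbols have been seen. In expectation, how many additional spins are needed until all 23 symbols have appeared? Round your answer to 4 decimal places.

With k distinct symbols already seen, the next new one takes an expected 23/(23-k) spins.
Sum over k = 21,...,22: E = 23/2 + 23/1 = 34.50000.

34.5000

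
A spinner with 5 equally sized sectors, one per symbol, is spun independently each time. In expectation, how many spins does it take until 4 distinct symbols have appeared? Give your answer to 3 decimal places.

6.417

Going from k to k+1 distinct takes a geometric number of spins with mean 5/(5-k).
Sum over k = 0,...,3: E = 5/5 + 5/4 + 5/3 + 5/2 = 6.4167.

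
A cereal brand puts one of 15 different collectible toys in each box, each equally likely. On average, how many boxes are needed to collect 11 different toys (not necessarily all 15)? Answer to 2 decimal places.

18.52

Going from k to k+1 distinct takes a geometric number of boxes with mean 15/(15-k).
Sum over k = 0,...,10: E = 15/15 + 15/14 + 15/13 + ... + 15/6 + 15/5 = 18.523.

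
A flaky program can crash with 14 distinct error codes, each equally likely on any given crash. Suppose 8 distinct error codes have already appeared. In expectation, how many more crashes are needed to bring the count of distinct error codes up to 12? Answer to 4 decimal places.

13.3000

With k distinct error codes already seen, the next new one takes an expected 14/(14-k) crashes.
Sum over k = 8,...,11: E = 14/6 + 14/5 + 14/4 + 14/3 = 13.30000.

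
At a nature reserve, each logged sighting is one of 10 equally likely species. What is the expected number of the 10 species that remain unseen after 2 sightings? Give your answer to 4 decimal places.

For each species, P(unseen after 2) = (9/10)^2 = 0.81000.
By linearity of expectation, E[unseen] = 10·(9/10)^2 = 8.10000.

8.1000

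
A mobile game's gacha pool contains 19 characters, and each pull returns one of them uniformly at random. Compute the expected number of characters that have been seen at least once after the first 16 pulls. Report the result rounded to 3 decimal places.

For each character, P(seen in 16 pulls) = 1 - (18/19)^16 = 0.5790.
By linearity of expectation, E[distinct seen] = 19·(1 - (18/19)^16) = 11.0006.

11.001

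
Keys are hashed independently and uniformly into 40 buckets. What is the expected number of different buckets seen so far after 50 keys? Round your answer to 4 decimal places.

28.7205

For each bucket, P(seen in 50 keys) = 1 - (39/40)^50 = 0.71801.
By linearity of expectation, E[distinct seen] = 40·(1 - (39/40)^50) = 28.72048.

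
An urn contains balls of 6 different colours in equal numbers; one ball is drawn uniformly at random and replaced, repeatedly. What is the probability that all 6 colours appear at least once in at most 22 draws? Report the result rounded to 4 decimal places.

By inclusion–exclusion over which colours are missing,
P(all seen) = Σ_{j=0}^{6} (-1)^j C(6,j)((6-j)/6)^22
= 1.00000 - 0.10868 + 0.00200 - 0.00000 + 0.00000 - 0.00000 + 0.00000
= 0.89332.

0.8933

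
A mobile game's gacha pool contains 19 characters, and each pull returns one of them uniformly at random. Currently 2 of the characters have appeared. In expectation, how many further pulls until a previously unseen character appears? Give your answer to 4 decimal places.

1.1176

Each pull yields a new character with probability (19-2)/19 = 17/19, so the wait is geometric with mean 19/17.
E = 19/17 = 1.11765.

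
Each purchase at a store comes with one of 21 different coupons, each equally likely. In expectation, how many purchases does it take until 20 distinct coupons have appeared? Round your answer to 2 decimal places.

55.55

With k distinct coupons already seen, the next new one arrives after an expected 21/(21-k) purchases.
Sum over k = 0,...,19: E = 21/21 + 21/20 + 21/19 + ... + 21/3 + 21/2 = 55.553.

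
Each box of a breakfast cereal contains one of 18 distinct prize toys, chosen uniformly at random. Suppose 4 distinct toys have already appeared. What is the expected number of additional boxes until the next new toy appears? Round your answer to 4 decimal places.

1.2857

Each box yields a new toy with probability (18-4)/18 = 14/18, so the wait is geometric with mean 18/14.
E = 18/14 = 1.28571.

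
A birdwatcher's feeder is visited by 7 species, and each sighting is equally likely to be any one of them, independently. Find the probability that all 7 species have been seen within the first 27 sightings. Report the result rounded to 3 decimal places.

By inclusion–exclusion over which species are missing,
P(all seen) = Σ_{j=0}^{7} (-1)^j C(7,j)((7-j)/7)^27
= 1.0000 - 0.1090 + 0.0024 - 0.0000 + 0.0000 - 0.0000 + 0.0000 - 0.0000
= 0.8933.

0.893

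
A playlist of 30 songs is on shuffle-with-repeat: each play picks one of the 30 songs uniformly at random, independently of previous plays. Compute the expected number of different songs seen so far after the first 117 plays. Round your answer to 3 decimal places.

29.432

For each song, P(seen in 117 plays) = 1 - (29/30)^117 = 0.9811.
By linearity of expectation, E[distinct seen] = 30·(1 - (29/30)^117) = 29.4318.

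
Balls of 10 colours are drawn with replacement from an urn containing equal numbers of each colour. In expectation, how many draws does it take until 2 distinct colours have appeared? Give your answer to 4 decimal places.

With k distinct colours already seen, the next new one arrives after an expected 10/(10-k) draws.
Sum over k = 0,...,1: E = 10/10 + 10/9 = 2.11111.

2.1111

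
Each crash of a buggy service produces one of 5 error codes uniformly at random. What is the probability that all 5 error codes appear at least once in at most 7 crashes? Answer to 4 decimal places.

0.2150

Let A_i be the event that error code i is missing after 7 crashes. By inclusion–exclusion on the A_i,
P(all seen) = Σ_{j=0}^{5} (-1)^j C(5,j)((5-j)/5)^7
= 1.00000 - 1.04858 + 0.27994 - 0.01638 + 0.00006 - 0.00000
= 0.21504.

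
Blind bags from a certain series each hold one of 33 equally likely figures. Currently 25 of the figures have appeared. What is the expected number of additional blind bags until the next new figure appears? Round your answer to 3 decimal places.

Each blind bag yields a new figure with probability (33-25)/33 = 8/33, so the wait is geometric with mean 33/8.
E = 33/8 = 4.1250.

4.125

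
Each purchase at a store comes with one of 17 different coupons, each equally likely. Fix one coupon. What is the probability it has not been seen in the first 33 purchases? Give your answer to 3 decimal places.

0.135

Each purchase misses the fixed coupon with probability (17-1)/17 = 16/17, independently.
P(still missing after 33) = (16/17)^33 = 0.1353.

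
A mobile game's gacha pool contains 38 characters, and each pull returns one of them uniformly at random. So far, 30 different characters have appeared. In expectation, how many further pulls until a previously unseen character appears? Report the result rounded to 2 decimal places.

4.75

The number of pulls until the next new character is geometric with success probability 8/38, so its mean is 38/8.
E = 38/8 = 4.750.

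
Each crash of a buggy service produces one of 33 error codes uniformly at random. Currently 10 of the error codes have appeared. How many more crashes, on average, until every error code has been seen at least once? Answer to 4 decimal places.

The wait to go from k to k+1 distinct error codes is geometric with mean 33/(33-k).
Sum over k = 10,...,32: E = 33/23 + 33/22 + 33/21 + ... + 33/2 + 33/1 = 123.23162.

123.2316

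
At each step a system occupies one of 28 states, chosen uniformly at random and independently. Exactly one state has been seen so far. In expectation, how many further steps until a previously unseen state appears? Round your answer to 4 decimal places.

Each step yields a new state with probability (28-1)/28 = 27/28, so the wait is geometric with mean 28/27.
E = 28/27 = 1.03704.

1.0370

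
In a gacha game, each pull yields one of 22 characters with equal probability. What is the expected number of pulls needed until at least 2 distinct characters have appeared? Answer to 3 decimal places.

2.048

Going from k to k+1 distinct takes a geometric number of pulls with mean 22/(22-k).
Sum over k = 0,...,1: E = 22/22 + 22/21 = 2.0476.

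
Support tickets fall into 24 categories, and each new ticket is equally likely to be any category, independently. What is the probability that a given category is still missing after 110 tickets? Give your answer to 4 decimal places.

Each ticket misses the fixed category with probability (24-1)/24 = 23/24, independently.
P(still missing after 110) = (23/24)^110 = 0.00926.

0.0093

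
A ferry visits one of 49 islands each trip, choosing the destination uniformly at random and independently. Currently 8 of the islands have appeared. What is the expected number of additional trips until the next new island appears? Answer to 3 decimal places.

1.195

Each trip yields a new island with probability (49-8)/49 = 41/49, so the wait is geometric with mean 49/41.
E = 49/41 = 1.1951.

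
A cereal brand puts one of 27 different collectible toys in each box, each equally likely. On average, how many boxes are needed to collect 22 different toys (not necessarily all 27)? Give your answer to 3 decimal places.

43.419

With k distinct toys already seen, the next new one arrives after an expected 27/(27-k) boxes.
Sum over k = 0,...,21: E = 27/27 + 27/26 + 27/25 + ... + 27/7 + 27/6 = 43.4193.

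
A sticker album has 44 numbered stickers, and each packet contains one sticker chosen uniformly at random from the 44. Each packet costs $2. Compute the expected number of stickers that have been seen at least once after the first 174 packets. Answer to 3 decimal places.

For each sticker, P(seen in 174 packets) = 1 - (43/44)^174 = 0.9817.
By linearity of expectation, E[distinct seen] = 44·(1 - (43/44)^174) = 43.1943.

43.194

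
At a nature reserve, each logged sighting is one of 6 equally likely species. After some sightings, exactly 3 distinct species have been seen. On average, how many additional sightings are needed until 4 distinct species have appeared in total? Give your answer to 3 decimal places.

2.000

From k distinct to k+1 distinct takes on average 6/(6-k) sightings.
Only the k = 3 term is needed: E = 6/3 = 2.0000.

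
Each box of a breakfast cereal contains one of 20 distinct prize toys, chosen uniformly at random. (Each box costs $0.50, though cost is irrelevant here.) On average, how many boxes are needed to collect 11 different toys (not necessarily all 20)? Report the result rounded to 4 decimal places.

With k distinct toys already seen, the next new one arrives after an expected 20/(20-k) boxes.
Sum over k = 0,...,10: E = 20/20 + 20/19 + 20/18 + ... + 20/11 + 20/10 = 15.37543.

15.3754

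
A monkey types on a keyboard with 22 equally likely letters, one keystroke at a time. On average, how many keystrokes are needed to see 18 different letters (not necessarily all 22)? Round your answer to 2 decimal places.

35.36

Going from k to k+1 distinct takes a geometric number of keystrokes with mean 22/(22-k).
Sum over k = 0,...,17: E = 22/22 + 22/21 + 22/20 + ... + 22/6 + 22/5 = 35.365.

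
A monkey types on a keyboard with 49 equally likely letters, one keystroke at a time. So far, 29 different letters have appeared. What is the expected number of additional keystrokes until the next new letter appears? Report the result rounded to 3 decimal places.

2.450

The number of keystrokes until the next new letter is geometric with success probability 20/49, so its mean is 49/20.
E = 49/20 = 2.4500.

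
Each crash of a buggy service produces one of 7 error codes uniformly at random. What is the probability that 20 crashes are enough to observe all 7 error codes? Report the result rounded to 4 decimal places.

0.7039

By inclusion–exclusion over which error codes are missing,
P(all seen) = Σ_{j=0}^{7} (-1)^j C(7,j)((7-j)/7)^20
= 1.00000 - 0.32075 + 0.02510 - 0.00048 + 0.00000 - 0.00000 + 0.00000 - 0.00000
= 0.70387.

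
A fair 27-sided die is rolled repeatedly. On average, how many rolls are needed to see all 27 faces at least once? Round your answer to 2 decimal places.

The wait to go from k to k+1 distinct faces is geometric with mean 27/(27-k).
E[T] = 27/27 + 27/26 + 27/25 + ... + 27/2 + 27/1 = 27·H_{27}.
H_{27} = 3.891, so E[T] = 105.069.

105.07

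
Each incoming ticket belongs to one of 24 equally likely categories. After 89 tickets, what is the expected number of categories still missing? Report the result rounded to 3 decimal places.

For each category, P(unseen after 89) = (23/24)^89 = 0.0226.
By linearity of expectation, E[unseen] = 24·(23/24)^89 = 0.5435.

0.543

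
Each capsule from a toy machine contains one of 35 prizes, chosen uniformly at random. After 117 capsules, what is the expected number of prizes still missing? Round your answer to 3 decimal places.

For each prize, P(unseen after 117) = (34/35)^117 = 0.0337.
By linearity of expectation, E[unseen] = 35·(34/35)^117 = 1.1780.

1.178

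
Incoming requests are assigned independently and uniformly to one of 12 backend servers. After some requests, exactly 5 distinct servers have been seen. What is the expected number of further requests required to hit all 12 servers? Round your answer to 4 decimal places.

31.1143

The wait to go from k to k+1 distinct servers is geometric with mean 12/(12-k).
Sum over k = 5,...,11: E = 12/7 + 12/6 + 12/5 + ... + 12/2 + 12/1 = 31.11429.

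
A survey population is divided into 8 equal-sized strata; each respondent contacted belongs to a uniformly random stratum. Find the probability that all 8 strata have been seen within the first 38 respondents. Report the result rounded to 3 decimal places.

0.950

Let A_i be the event that stratum i is missing after 38 respondents. By inclusion–exclusion on the A_i,
P(all seen) = Σ_{j=0}^{8} (-1)^j C(8,j)((8-j)/8)^38
= 1.0000 - 0.0500 + 0.0005 - 0.0000 + 0.0000 - 0.0000 + 0.0000 - 0.0000 + 0.0000
= 0.9505.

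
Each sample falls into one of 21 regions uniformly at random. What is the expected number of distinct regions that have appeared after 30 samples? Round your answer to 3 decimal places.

For each region, P(seen in 30 samples) = 1 - (20/21)^30 = 0.7686.
By linearity of expectation, E[distinct seen] = 21·(1 - (20/21)^30) = 16.1411.

16.141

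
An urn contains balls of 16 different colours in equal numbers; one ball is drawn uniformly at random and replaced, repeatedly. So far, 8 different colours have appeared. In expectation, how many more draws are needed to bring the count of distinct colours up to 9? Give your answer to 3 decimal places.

2.000

With k distinct colours already seen, the next new one takes an expected 16/(16-k) draws.
Only the k = 8 term is needed: E = 16/8 = 2.0000.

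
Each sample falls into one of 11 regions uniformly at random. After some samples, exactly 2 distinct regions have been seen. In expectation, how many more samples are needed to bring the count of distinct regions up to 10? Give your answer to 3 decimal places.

20.119

The wait to go from k to k+1 distinct regions is geometric with mean 11/(11-k).
Sum over k = 2,...,9: E = 11/9 + 11/8 + 11/7 + ... + 11/3 + 11/2 = 20.1187.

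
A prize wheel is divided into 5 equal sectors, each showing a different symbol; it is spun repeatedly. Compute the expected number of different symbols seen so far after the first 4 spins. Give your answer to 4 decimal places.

For each symbol, P(seen in 4 spins) = 1 - (4/5)^4 = 0.59040.
By linearity of expectation, E[distinct seen] = 5·(1 - (4/5)^4) = 2.95200.

2.9520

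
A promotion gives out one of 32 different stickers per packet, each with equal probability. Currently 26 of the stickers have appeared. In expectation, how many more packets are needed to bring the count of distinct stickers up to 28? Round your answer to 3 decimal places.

11.733

From k distinct to k+1 distinct takes on average 32/(32-k) packets.
Sum over k = 26,...,27: E = 32/6 + 32/5 = 11.7333.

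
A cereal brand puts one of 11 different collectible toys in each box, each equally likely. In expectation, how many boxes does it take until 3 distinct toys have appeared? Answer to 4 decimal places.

3.3222

With k distinct toys already seen, the next new one arrives after an expected 11/(11-k) boxes.
Sum over k = 0,...,2: E = 11/11 + 11/10 + 11/9 = 3.32222.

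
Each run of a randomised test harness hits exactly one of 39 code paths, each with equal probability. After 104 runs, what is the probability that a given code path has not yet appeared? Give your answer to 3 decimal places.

0.067

Each run misses the fixed code path with probability (39-1)/39 = 38/39, independently.
P(still missing after 104) = (38/39)^104 = 0.0671.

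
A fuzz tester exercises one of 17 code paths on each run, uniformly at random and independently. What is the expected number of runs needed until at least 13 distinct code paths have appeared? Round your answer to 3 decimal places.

With k distinct code paths already seen, the next new one arrives after an expected 17/(17-k) runs.
Sum over k = 0,...,12: E = 17/17 + 17/16 + 17/15 + ... + 17/6 + 17/5 = 23.0557.

23.056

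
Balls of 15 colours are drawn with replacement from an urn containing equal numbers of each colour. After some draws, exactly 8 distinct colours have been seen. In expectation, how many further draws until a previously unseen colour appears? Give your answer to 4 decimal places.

2.1429

Each draw yields a new colour with probability (15-8)/15 = 7/15, so the wait is geometric with mean 15/7.
E = 15/7 = 2.14286.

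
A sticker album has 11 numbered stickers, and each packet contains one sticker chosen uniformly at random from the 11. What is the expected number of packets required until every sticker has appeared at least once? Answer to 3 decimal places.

Split into phases: going from k distinct to k+1 distinct takes on average 11/(11-k) packets.
E[T] = 11/11 + 11/10 + 11/9 + ... + 11/2 + 11/1 = 11·H_{11}.
H_{11} = 3.0199, so E[T] = 33.2187.

33.219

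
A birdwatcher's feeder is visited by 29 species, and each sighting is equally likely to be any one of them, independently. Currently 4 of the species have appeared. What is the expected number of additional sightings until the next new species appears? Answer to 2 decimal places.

1.16

The number of sightings until the next new species is geometric with success probability 25/29, so its mean is 29/25.
E = 29/25 = 1.160.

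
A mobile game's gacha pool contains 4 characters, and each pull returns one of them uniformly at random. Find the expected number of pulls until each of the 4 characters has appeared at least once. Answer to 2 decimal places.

8.33

Split into phases: going from k distinct to k+1 distinct takes on average 4/(4-k) pulls.
E[T] = 4/4 + 4/3 + 4/2 + 4/1 = 4·H_{4}.
H_{4} = 2.083, so E[T] = 8.333.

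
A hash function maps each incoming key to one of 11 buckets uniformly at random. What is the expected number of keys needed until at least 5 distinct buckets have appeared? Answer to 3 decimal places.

6.269

With k distinct buckets already seen, the next new one arrives after an expected 11/(11-k) keys.
Sum over k = 0,...,4: E = 11/11 + 11/10 + 11/9 + 11/8 + 11/7 = 6.2687.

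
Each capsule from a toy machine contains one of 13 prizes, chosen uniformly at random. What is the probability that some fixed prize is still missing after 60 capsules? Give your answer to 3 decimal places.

0.008

On each capsule the fixed prize fails to appear with probability 12/13.
P(still missing after 60) = (12/13)^60 = 0.0082.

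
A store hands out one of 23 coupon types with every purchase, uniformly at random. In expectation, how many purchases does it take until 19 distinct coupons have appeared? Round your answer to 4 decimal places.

37.9720

Going from k to k+1 distinct takes a geometric number of purchases with mean 23/(23-k).
Sum over k = 0,...,18: E = 23/23 + 23/22 + 23/21 + ... + 23/6 + 23/5 = 37.97204.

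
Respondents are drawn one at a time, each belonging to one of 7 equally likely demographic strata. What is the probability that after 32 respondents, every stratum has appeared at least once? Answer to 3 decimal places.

0.950

By inclusion–exclusion over which strata are missing,
P(all seen) = Σ_{j=0}^{7} (-1)^j C(7,j)((7-j)/7)^32
= 1.0000 - 0.0504 + 0.0004 - 0.0000 + 0.0000 - 0.0000 + 0.0000 - 0.0000
= 0.9500.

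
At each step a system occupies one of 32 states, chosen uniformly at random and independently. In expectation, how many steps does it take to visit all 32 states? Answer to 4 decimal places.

Split into phases: going from k distinct to k+1 distinct takes on average 32/(32-k) steps.
E[T] = 32/32 + 32/31 + 32/30 + ... + 32/2 + 32/1 = 32·H_{32}.
H_{32} = 4.05850, so E[T] = 129.87185.

129.8718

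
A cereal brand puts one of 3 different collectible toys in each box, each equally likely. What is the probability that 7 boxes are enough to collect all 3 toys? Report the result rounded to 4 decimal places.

0.8258

Let A_i be the event that toy i is missing after 7 boxes. By inclusion–exclusion on the A_i,
P(all seen) = Σ_{j=0}^{3} (-1)^j C(3,j)((3-j)/3)^7
= 1.00000 - 0.17558 + 0.00137 - 0.00000
= 0.82579.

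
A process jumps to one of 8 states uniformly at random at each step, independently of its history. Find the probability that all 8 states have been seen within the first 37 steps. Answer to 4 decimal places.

0.9435

By inclusion–exclusion over which states are missing,
P(all seen) = Σ_{j=0}^{8} (-1)^j C(8,j)((8-j)/8)^37
= 1.00000 - 0.05720 + 0.00067 - 0.00000 + 0.00000 - 0.00000 + 0.00000 - 0.00000 + 0.00000
= 0.94347.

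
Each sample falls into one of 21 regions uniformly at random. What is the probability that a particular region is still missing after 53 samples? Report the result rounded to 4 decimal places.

On each sample the fixed region fails to appear with probability 20/21.
P(still missing after 53) = (20/21)^53 = 0.07533.

0.0753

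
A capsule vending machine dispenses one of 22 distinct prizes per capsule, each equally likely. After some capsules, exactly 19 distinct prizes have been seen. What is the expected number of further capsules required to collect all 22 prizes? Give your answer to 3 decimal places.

40.333

From k distinct to k+1 distinct takes on average 22/(22-k) capsules.
Sum over k = 19,...,21: E = 22/3 + 22/2 + 22/1 = 40.3333.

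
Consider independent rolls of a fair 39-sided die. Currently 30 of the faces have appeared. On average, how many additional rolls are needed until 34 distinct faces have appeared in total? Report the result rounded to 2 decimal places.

21.28

With k distinct faces already seen, the next new one takes an expected 39/(39-k) rolls.
Sum over k = 30,...,33: E = 39/9 + 39/8 + 39/7 + 39/6 = 21.280.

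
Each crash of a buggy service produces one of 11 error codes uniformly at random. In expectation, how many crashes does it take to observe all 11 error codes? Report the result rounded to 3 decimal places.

Split into phases: going from k distinct to k+1 distinct takes on average 11/(11-k) crashes.
E[T] = 11/11 + 11/10 + 11/9 + ... + 11/2 + 11/1 = 11·H_{11}.
H_{11} = 3.0199, so E[T] = 33.2187.

33.219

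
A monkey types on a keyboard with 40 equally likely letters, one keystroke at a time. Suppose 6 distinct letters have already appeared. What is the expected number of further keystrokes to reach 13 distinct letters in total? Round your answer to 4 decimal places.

From k distinct to k+1 distinct takes on average 40/(40-k) keystrokes.
Sum over k = 6,...,12: E = 40/34 + 40/33 + 40/32 + ... + 40/29 + 40/28 = 9.07013.

9.0701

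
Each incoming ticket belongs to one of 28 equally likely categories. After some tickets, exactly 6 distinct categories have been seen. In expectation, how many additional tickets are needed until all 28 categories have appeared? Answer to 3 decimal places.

103.343

The wait to go from k to k+1 distinct categories is geometric with mean 28/(28-k).
Sum over k = 6,...,27: E = 28/22 + 28/21 + 28/20 + ... + 28/2 + 28/1 = 103.3428.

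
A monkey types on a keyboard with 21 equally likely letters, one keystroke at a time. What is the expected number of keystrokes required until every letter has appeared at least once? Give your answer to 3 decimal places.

Split into phases: going from k distinct to k+1 distinct takes on average 21/(21-k) keystrokes.
E[T] = 21/21 + 21/20 + 21/19 + ... + 21/2 + 21/1 = 21·H_{21}.
H_{21} = 3.6454, so E[T] = 76.5525.

76.553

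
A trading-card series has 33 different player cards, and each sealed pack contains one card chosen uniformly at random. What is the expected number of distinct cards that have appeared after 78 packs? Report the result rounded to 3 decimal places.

For each card, P(seen in 78 packs) = 1 - (32/33)^78 = 0.9093.
By linearity of expectation, E[distinct seen] = 33·(1 - (32/33)^78) = 30.0069.

30.007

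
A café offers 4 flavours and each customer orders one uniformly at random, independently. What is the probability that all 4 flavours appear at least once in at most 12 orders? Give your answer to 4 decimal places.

0.8748

Let A_i be the event that flavour i is missing after 12 orders. By inclusion–exclusion on the A_i,
P(all seen) = Σ_{j=0}^{4} (-1)^j C(4,j)((4-j)/4)^12
= 1.00000 - 0.12671 + 0.00146 - 0.00000 + 0.00000
= 0.87476.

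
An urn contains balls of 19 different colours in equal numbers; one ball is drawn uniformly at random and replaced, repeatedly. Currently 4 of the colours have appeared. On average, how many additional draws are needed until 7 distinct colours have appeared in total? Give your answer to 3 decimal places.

From k distinct to k+1 distinct takes on average 19/(19-k) draws.
Sum over k = 4,...,6: E = 19/15 + 19/14 + 19/13 = 4.0853.

4.085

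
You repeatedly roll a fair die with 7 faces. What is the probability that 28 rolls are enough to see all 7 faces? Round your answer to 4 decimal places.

0.9082

By inclusion–exclusion over which faces are missing,
P(all seen) = Σ_{j=0}^{7} (-1)^j C(7,j)((7-j)/7)^28
= 1.00000 - 0.09345 + 0.00170 - 0.00001 + 0.00000 - 0.00000 + 0.00000 - 0.00000
= 0.90824.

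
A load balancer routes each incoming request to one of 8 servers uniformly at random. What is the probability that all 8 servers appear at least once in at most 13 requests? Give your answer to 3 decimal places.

Let A_i be the event that server i is missing after 13 requests. By inclusion–exclusion on the A_i,
P(all seen) = Σ_{j=0}^{8} (-1)^j C(8,j)((8-j)/8)^13
= 1.0000 - 1.4099 + 0.6652 - 0.1243 + 0.0085 - 0.0002 + 0.0000 - 0.0000 + 0.0000
= 0.1393.

0.139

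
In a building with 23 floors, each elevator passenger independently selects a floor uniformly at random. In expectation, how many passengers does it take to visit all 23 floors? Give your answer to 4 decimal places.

The wait to go from k to k+1 distinct floors is geometric with mean 23/(23-k).
E[T] = 23/23 + 23/22 + 23/21 + ... + 23/2 + 23/1 = 23·H_{23}.
H_{23} = 3.73429, so E[T] = 85.88870.

85.8887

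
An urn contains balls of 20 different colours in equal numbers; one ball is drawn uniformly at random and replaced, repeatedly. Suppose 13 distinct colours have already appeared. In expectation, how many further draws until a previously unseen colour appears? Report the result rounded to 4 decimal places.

Each draw yields a new colour with probability (20-13)/20 = 7/20, so the wait is geometric with mean 20/7.
E = 20/7 = 2.85714.

2.8571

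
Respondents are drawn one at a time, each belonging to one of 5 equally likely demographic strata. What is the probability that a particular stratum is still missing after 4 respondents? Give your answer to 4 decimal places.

On each respondent the fixed stratum fails to appear with probability 4/5.
P(still missing after 4) = (4/5)^4 = 0.40960.

0.4096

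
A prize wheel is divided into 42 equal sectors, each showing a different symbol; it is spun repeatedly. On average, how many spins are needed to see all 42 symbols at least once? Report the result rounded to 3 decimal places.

Split into phases: going from k distinct to k+1 distinct takes on average 42/(42-k) spins.
E[T] = 42/42 + 42/41 + 42/40 + ... + 42/2 + 42/1 = 42·H_{42}.
H_{42} = 4.3267, so E[T] = 181.7232.

181.723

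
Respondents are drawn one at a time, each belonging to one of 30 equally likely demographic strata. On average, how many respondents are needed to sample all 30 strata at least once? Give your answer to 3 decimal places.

The wait to go from k to k+1 distinct strata is geometric with mean 30/(30-k).
E[T] = 30/30 + 30/29 + 30/28 + ... + 30/2 + 30/1 = 30·H_{30}.
H_{30} = 3.9950, so E[T] = 119.8496.

119.850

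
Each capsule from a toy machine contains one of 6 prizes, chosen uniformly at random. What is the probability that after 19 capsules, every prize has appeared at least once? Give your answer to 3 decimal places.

0.819

Let A_i be the event that prize i is missing after 19 capsules. By inclusion–exclusion on the A_i,
P(all seen) = Σ_{j=0}^{6} (-1)^j C(6,j)((6-j)/6)^19
= 1.0000 - 0.1878 + 0.0068 - 0.0000 + 0.0000 - 0.0000 + 0.0000
= 0.8189.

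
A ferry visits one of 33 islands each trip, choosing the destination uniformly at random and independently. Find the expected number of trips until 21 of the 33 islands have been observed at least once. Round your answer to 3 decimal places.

With k distinct islands already seen, the next new one arrives after an expected 33/(33-k) trips.
Sum over k = 0,...,20: E = 33/33 + 33/32 + 33/31 + ... + 33/14 + 33/13 = 32.5244.

32.524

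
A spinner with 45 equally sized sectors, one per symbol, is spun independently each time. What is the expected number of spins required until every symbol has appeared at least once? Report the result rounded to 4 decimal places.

Split into phases: going from k distinct to k+1 distinct takes on average 45/(45-k) spins.
E[T] = 45/45 + 45/44 + 45/43 + ... + 45/2 + 45/1 = 45·H_{45}.
H_{45} = 4.39495, so E[T] = 197.77267.

197.7727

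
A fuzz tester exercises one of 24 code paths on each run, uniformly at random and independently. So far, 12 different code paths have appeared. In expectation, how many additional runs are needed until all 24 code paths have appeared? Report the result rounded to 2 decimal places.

With k distinct code paths already seen, the next new one takes an expected 24/(24-k) runs.
Sum over k = 12,...,23: E = 24/12 + 24/11 + 24/10 + ... + 24/2 + 24/1 = 74.477.

74.48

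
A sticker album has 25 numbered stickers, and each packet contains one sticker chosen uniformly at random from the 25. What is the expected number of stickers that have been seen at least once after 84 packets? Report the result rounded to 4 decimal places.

24.1896

For each sticker, P(seen in 84 packets) = 1 - (24/25)^84 = 0.96758.
By linearity of expectation, E[distinct seen] = 25·(1 - (24/25)^84) = 24.18955.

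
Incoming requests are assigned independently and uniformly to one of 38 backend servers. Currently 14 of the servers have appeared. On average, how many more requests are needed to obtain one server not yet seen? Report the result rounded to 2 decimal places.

1.58

The number of requests until the next new server is geometric with success probability 24/38, so its mean is 38/24.
E = 38/24 = 1.583.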